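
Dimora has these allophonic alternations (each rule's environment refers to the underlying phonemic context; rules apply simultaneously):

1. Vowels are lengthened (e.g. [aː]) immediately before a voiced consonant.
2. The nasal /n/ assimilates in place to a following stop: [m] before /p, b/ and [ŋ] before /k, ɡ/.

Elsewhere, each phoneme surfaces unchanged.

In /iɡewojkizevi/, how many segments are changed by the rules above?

5

Segments that undergo a rule: /i/ → [iː] (rule 1); /e/ → [eː] (rule 1); /o/ → [oː] (rule 1); /i/ → [iː] (rule 1); /e/ → [eː] (rule 1).
All other segments surface unchanged.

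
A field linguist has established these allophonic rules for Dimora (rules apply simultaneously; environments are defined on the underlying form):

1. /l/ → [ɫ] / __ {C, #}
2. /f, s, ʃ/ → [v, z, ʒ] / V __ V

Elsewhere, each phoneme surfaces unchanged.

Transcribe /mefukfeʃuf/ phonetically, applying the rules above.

/f/ (between /e/ and /u/): between two vowels, so rule 2 applies → [v].
/f/ (between /k/ and /e/) is in the target of rule 2 but the environment (between two vowels) is not met → [f].
/ʃ/ (between /e/ and /u/): between two vowels, so rule 2 applies → [ʒ].
/f/ (word-final) is in the target of rule 2 but the environment (between two vowels) is not met → [f].

[mevukfeʒuf]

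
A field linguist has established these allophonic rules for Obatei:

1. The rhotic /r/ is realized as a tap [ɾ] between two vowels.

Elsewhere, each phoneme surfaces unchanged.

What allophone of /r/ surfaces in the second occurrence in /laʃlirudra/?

/r/ (between /d/ and /a/) is in the target of rule 1 but the environment (between two vowels) is not met → [r].

[r]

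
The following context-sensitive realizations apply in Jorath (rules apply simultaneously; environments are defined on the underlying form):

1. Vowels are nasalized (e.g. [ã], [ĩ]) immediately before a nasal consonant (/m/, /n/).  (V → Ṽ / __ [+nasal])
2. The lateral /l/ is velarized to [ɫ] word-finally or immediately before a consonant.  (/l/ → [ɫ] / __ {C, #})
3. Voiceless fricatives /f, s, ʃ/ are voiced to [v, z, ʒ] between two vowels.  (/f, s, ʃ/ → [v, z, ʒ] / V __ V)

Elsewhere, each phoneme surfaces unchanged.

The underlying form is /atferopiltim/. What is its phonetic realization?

/a/ (word-initial) is in the target of rule 1 but the environment (before a nasal consonant) is not met → [a].
/t/ (between /a/ and /f/) is unaffected → [t].
/f/ (between /t/ and /e/): rule 3 targets it, but not between two vowels → unchanged [f].
/e/ (between /f/ and /r/) fails the environment for rule 1, so it stays [e].
/r/ (between /e/ and /o/): no rule targets it → [r].
/o/ (between /r/ and /p/): rule 1 targets it, but not before a nasal consonant → unchanged [o].
/p/ stays [p].
/i/ (between /p/ and /l/) fails the environment for rule 1, so it stays [i].
/l/ — between /i/ and /t/, word-finally or immediately before a consonant — surfaces as [ɫ] (rule 2).
/t/ stays [t].
Rule 1 applies to /i/ (between /t/ and /m/: before a nasal consonant) → [ĩ].
/m/ — not in any rule's target class → [m].

[atferopiɫtĩm]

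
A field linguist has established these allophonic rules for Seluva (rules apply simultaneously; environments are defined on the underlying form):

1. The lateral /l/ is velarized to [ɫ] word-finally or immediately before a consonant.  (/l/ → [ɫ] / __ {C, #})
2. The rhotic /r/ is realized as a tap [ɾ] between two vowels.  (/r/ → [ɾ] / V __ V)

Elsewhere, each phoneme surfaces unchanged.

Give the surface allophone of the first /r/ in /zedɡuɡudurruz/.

[r]

/r/ (between /u/ and /r/) fails the environment for rule 2, so it stays [r].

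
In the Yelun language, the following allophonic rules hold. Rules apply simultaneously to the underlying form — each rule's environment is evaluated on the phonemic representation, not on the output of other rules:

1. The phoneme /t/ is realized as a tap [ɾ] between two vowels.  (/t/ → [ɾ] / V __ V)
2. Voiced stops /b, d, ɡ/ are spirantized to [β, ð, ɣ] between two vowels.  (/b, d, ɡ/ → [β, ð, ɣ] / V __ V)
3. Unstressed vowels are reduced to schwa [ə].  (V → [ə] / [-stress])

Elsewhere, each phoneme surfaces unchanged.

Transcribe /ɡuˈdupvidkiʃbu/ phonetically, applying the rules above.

[ɡəˈðupvədkəʃbə]

/ɡ/ (word-initial): rule 2 targets it, but not between two vowels → unchanged [ɡ].
/u/ meets the environment for rule 3 (in an unstressed syllable) → [ə].
/d/ meets the environment for rule 2 (between two vowels) → [ð].
/u/ (between /d/ and /p/) fails the environment for rule 3, so it stays [u].
/p/ (between /u/ and /v/): no rule targets it → [p].
/v/ stays [v].
/i/ meets the environment for rule 3 (in an unstressed syllable) → [ə].
/d/ (between /i/ and /k/) fails the environment for rule 2, so it stays [d].
/k/ (between /d/ and /i/) is unaffected → [k].
/i/ meets the environment for rule 3 (in an unstressed syllable) → [ə].
/ʃ/ — not in any rule's target class → [ʃ].
/b/ (between /ʃ/ and /u/): rule 2 targets it, but not between two vowels → unchanged [b].
/u/ — word-final, in an unstressed syllable — surfaces as [ə] (rule 3).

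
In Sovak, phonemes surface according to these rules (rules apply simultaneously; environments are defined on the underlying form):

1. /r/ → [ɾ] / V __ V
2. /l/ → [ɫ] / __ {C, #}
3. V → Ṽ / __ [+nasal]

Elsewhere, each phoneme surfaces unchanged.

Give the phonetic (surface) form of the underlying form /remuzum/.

/r/ (word-initial) fails the environment for rule 1, so it stays [r].
Rule 3 applies to /e/ (between /r/ and /m/: before a nasal consonant) → [ẽ].
/m/ stays [m].
/u/ (between /m/ and /z/): rule 3 targets it, but not before a nasal consonant → unchanged [u].
/z/ (between /u/ and /u/) is unaffected → [z].
Rule 3 applies to /u/ (between /z/ and /m/: before a nasal consonant) → [ũ].
/m/ (word-final): no rule targets it → [m].

[rẽmuzũm]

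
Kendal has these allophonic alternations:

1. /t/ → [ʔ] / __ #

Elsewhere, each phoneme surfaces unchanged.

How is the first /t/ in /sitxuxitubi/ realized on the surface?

[t]

/t/ — between /i/ and /x/; rule 1 does not apply here → [t].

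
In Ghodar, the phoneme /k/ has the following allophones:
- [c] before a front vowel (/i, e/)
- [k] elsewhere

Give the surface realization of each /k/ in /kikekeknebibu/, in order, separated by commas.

Occurrence 1 (position 1): before a front vowel → [c].
Occurrence 2 (position 3): before a front vowel → [c].
Occurrence 3 (position 5): before a front vowel → [c].
Occurrence 4 (position 7): no conditioning environment matches → elsewhere allophone [k].

[c], [c], [c], [k]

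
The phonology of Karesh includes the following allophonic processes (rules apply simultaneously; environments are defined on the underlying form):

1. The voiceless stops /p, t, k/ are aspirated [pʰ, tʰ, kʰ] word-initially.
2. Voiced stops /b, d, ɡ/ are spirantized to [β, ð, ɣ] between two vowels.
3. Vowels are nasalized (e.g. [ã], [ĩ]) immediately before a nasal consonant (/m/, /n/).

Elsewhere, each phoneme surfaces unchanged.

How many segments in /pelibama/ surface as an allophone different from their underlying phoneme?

3

Segments that undergo a rule: /p/ → [pʰ] (rule 1); /b/ → [β] (rule 2); /a/ → [ã] (rule 3).
All other segments surface unchanged.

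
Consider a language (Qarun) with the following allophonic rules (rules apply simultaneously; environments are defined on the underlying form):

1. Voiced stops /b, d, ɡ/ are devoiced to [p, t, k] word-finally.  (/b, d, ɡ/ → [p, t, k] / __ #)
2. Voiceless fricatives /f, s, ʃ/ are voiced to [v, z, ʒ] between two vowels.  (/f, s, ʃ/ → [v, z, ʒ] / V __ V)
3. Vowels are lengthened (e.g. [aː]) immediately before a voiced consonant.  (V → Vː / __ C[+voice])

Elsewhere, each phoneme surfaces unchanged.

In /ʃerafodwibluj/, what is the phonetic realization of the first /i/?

/i/ (between /w/ and /b/): before a voiced consonant, so rule 3 applies → [iː].

[iː]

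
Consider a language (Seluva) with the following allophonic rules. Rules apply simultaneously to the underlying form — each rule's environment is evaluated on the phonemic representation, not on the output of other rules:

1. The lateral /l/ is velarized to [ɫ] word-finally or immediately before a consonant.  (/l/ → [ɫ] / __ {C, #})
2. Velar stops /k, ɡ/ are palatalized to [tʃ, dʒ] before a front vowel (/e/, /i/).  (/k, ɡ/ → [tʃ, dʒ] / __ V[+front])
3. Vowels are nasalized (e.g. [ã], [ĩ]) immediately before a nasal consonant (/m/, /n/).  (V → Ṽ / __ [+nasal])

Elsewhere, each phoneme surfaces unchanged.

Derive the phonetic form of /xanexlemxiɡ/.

[xãnexlẽmxiɡ]

/x/ (word-initial) is unaffected → [x].
/a/ — between /x/ and /n/, before a nasal consonant — surfaces as [ã] (rule 3).
/n/ stays [n].
/e/ (between /n/ and /x/) is in the target of rule 3 but the environment (before a nasal consonant) is not met → [e].
/x/ (between /e/ and /l/): no rule targets it → [x].
/l/ (between /x/ and /e/) is in the target of rule 1 but the environment (word-finally or immediately before a consonant) is not met → [l].
/e/ meets the environment for rule 3 (before a nasal consonant) → [ẽ].
/m/ (between /e/ and /x/) is unaffected → [m].
/x/ (between /m/ and /i/) is unaffected → [x].
/i/ (between /x/ and /ɡ/): rule 3 targets it, but not before a nasal consonant → unchanged [i].
/ɡ/ (word-final) is in the target of rule 2 but the environment (before a front vowel) is not met → [ɡ].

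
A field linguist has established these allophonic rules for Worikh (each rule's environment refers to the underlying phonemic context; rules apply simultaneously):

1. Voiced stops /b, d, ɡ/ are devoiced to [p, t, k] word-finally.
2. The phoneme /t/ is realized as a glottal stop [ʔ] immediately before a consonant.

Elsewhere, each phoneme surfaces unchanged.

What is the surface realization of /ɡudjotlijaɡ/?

[ɡudjoʔlijak]

/ɡ/ (word-initial): rule 1 targets it, but not word-finally → unchanged [ɡ].
/d/ (between /u/ and /j/) is in the target of rule 1 but the environment (word-finally) is not met → [d].
/t/ (between /o/ and /l/): immediately before a consonant, so rule 2 applies → [ʔ].
/ɡ/ — word-final, word-finally — surfaces as [k] (rule 1).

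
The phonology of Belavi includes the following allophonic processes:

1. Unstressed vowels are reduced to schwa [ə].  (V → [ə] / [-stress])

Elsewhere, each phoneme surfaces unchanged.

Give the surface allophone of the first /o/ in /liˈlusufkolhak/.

/o/ (between /k/ and /l/) occurs in an unstressed syllable → [ə] by rule 1.

[ə]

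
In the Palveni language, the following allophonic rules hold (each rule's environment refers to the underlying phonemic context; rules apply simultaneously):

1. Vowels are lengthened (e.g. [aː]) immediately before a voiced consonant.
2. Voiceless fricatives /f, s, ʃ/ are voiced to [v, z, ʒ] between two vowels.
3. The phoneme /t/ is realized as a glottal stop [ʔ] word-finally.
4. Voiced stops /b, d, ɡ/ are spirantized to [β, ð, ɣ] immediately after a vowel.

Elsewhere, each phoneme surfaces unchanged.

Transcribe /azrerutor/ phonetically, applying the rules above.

[aːzreːrutoːr]

/a/ — word-initial, before a voiced consonant — surfaces as [aː] (rule 1).
/z/ (between /a/ and /r/): no rule targets it → [z].
/r/ — not in any rule's target class → [r].
/e/ — between /r/ and /r/, before a voiced consonant — surfaces as [eː] (rule 1).
/r/ stays [r].
/u/ — between /r/ and /t/; rule 1 does not apply here → [u].
/t/ (between /u/ and /o/) is in the target of rule 3 but the environment (word-finally) is not met → [t].
Rule 1 applies to /o/ (between /t/ and /r/: before a voiced consonant) → [oː].
/r/ (word-final) is unaffected → [r].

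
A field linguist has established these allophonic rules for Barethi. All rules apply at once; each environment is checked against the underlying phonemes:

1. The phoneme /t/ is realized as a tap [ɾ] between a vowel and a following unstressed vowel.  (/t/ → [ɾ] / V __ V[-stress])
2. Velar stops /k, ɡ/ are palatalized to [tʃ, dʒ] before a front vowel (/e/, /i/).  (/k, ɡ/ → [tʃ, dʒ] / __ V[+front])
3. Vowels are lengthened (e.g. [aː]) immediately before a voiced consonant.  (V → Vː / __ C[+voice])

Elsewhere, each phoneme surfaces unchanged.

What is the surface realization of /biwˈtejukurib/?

[biːwˈteːjukuːriːb]

/b/ (word-initial): no rule targets it → [b].
/i/ (between /b/ and /w/): before a voiced consonant, so rule 3 applies → [iː].
/w/ stays [w].
/t/ — between /w/ and /e/; rule 1 does not apply here → [t].
/e/ (between /t/ and /j/) occurs before a voiced consonant → [eː] by rule 3.
/j/ — not in any rule's target class → [j].
/u/ — between /j/ and /k/; rule 3 does not apply here → [u].
/k/ (between /u/ and /u/) fails the environment for rule 2, so it stays [k].
/u/ (between /k/ and /r/) occurs before a voiced consonant → [uː] by rule 3.
/r/ (between /u/ and /i/): no rule targets it → [r].
/i/ (between /r/ and /b/) occurs before a voiced consonant → [iː] by rule 3.
/b/ (word-final): no rule targets it → [b].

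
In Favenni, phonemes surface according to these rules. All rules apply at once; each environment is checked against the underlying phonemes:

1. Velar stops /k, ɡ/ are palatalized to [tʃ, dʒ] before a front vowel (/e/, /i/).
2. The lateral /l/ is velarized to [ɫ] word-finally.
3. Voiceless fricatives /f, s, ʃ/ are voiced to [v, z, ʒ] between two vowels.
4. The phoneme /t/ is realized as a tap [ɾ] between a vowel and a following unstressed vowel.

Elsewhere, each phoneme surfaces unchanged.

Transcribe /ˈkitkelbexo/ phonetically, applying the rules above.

[ˈtʃittʃelbexo]

/k/ (word-initial): before a front vowel, so rule 1 applies → [tʃ].
/i/ (between /k/ and /t/) is unaffected → [i].
/t/ (between /i/ and /k/) is in the target of rule 4 but the environment (between a vowel and a following unstressed vowel) is not met → [t].
/k/ meets the environment for rule 1 (before a front vowel) → [tʃ].
/e/ (between /k/ and /l/) is unaffected → [e].
/l/ (between /e/ and /b/): rule 2 targets it, but not word-finally → unchanged [l].
/b/ (between /l/ and /e/): no rule targets it → [b].
/e/ stays [e].
/x/ — not in any rule's target class → [x].
/o/ stays [o].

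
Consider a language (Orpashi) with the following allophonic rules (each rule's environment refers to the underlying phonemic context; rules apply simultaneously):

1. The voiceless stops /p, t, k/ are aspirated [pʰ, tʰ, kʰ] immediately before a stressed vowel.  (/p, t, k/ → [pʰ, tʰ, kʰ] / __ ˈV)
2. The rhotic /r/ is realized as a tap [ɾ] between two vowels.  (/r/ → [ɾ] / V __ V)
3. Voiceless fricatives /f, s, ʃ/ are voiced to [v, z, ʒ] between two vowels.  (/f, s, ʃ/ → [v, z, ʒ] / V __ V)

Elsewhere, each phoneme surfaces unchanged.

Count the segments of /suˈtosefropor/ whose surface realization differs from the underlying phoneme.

2

Segments that undergo a rule: /t/ → [tʰ] (rule 1); /s/ → [z] (rule 3).
All other segments surface unchanged.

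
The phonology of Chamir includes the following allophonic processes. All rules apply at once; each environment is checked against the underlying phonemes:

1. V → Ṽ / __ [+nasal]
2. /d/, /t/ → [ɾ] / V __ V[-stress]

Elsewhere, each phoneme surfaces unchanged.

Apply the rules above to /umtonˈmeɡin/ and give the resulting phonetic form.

[ũmtõnˈmeɡĩn]

/u/ — word-initial, before a nasal consonant — surfaces as [ũ] (rule 1).
/t/ — between /m/ and /o/; rule 2 does not apply here → [t].
/o/ (between /t/ and /n/) occurs before a nasal consonant → [õ] by rule 1.
/e/ — between /m/ and /ɡ/; rule 1 does not apply here → [e].
Rule 1 applies to /i/ (between /ɡ/ and /n/: before a nasal consonant) → [ĩ].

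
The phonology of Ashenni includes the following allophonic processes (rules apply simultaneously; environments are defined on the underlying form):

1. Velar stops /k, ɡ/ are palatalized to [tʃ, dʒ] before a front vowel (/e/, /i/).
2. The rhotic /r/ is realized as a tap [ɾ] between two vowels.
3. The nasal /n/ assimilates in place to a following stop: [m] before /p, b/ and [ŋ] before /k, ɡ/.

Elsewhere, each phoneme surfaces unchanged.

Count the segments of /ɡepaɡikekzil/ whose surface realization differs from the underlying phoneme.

3

Segments that undergo a rule: /ɡ/ → [dʒ] (rule 1); /ɡ/ → [dʒ] (rule 1); /k/ → [tʃ] (rule 1).
All other segments surface unchanged.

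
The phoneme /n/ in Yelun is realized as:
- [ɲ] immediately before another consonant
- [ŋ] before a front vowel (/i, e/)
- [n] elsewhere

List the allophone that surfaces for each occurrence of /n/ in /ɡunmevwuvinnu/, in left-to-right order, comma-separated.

Occurrence 1 (position 3): immediately before another consonant → [ɲ].
Occurrence 2 (position 11): immediately before another consonant → [ɲ].
Occurrence 3 (position 12): no conditioning environment matches → elsewhere allophone [n].

[ɲ], [ɲ], [n]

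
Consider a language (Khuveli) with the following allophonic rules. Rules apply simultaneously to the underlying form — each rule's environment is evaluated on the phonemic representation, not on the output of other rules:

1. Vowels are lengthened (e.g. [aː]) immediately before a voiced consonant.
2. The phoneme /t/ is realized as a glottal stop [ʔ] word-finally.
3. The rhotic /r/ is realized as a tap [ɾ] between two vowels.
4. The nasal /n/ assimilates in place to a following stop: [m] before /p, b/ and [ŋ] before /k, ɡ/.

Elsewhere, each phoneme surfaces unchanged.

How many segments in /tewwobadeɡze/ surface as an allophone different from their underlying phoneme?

Segments that undergo a rule: /e/ → [eː] (rule 1); /o/ → [oː] (rule 1); /a/ → [aː] (rule 1); /e/ → [eː] (rule 1).
All other segments surface unchanged.

4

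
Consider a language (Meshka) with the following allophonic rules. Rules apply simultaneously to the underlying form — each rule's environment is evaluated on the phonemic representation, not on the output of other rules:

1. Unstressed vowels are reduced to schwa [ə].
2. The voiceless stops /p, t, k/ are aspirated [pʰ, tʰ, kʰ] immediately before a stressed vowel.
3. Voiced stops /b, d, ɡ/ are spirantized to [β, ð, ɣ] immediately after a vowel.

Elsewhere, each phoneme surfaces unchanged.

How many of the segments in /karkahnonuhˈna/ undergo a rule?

Segments that undergo a rule: /a/ → [ə] (rule 1); /a/ → [ə] (rule 1); /o/ → [ə] (rule 1); /u/ → [ə] (rule 1).
All other segments surface unchanged.

4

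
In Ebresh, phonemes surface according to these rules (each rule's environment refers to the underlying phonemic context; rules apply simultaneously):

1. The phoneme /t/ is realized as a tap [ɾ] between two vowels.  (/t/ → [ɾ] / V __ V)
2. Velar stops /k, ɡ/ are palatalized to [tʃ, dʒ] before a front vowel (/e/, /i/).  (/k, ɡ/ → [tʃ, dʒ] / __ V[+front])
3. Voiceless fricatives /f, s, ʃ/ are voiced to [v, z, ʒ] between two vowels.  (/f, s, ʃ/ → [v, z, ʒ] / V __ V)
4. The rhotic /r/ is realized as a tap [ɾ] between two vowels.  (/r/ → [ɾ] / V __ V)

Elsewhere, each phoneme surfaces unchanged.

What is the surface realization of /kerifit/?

[tʃeɾivit]

Rule 2 applies to /k/ (word-initial: before a front vowel) → [tʃ].
/r/ (between /e/ and /i/) occurs between two vowels → [ɾ] by rule 4.
/f/ (between /i/ and /i/): between two vowels, so rule 3 applies → [v].
/t/ (word-final): rule 1 targets it, but not between two vowels → unchanged [t].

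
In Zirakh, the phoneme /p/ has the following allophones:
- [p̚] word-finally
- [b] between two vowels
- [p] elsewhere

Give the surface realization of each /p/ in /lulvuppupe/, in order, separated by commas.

[p], [p], [b]

Occurrence 1 (position 6): no conditioning environment matches → elsewhere allophone [p].
Occurrence 2 (position 7): no conditioning environment matches → elsewhere allophone [p].
Occurrence 3 (position 9): between two vowels → [b].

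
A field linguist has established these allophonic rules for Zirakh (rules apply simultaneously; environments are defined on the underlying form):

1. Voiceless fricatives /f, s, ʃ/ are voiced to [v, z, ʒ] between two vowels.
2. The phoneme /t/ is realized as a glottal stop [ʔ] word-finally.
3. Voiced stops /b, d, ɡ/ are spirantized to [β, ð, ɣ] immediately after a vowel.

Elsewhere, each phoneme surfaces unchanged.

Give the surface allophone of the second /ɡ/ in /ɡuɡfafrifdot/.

[ɣ]

/ɡ/ — between /u/ and /f/, immediately after a vowel — surfaces as [ɣ] (rule 3).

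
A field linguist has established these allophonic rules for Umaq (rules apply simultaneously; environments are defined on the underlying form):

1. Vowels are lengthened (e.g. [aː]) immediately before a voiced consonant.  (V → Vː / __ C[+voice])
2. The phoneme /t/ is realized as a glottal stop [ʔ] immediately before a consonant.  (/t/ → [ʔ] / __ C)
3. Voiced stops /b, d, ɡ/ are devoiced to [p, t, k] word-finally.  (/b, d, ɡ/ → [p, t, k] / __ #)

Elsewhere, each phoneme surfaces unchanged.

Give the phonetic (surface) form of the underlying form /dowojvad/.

/d/ (word-initial): rule 3 targets it, but not word-finally → unchanged [d].
/o/ (between /d/ and /w/): before a voiced consonant, so rule 1 applies → [oː].
/o/ meets the environment for rule 1 (before a voiced consonant) → [oː].
Rule 1 applies to /a/ (between /v/ and /d/: before a voiced consonant) → [aː].
/d/ (word-final) occurs word-finally → [t] by rule 3.

[doːwoːjvaːt]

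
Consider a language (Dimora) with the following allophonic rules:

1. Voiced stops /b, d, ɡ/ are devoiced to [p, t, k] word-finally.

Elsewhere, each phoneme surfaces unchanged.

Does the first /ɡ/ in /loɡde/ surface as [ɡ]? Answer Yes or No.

/ɡ/ (between /o/ and /d/) is in the target of rule 1 but the environment (word-finally) is not met → [ɡ].
The actual realization is [ɡ], which matches [ɡ].

Yes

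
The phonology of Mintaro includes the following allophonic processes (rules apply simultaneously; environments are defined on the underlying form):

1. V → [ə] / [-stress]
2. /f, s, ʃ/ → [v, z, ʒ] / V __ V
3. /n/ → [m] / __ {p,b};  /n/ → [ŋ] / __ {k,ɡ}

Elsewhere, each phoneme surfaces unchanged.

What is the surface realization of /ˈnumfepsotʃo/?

/n/ — word-initial; rule 3 does not apply here → [n].
/u/ — between /n/ and /m/; rule 1 does not apply here → [u].
/m/ stays [m].
/f/ (between /m/ and /e/) is in the target of rule 2 but the environment (between two vowels) is not met → [f].
/e/ (between /f/ and /p/): in an unstressed syllable, so rule 1 applies → [ə].
/p/ stays [p].
/s/ (between /p/ and /o/): rule 2 targets it, but not between two vowels → unchanged [s].
Rule 1 applies to /o/ (between /s/ and /t/: in an unstressed syllable) → [ə].
/t/ — not in any rule's target class → [t].
/ʃ/ (between /t/ and /o/) fails the environment for rule 2, so it stays [ʃ].
/o/ meets the environment for rule 1 (in an unstressed syllable) → [ə].

[ˈnumfəpsətʃə]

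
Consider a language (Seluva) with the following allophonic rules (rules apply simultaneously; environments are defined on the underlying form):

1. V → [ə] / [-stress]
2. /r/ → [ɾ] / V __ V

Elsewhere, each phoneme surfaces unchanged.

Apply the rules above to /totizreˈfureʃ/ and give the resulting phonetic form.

[tətəzrəˈfuɾəʃ]

/t/ — not in any rule's target class → [t].
/o/ (between /t/ and /t/) occurs in an unstressed syllable → [ə] by rule 1.
/t/ (between /o/ and /i/): no rule targets it → [t].
/i/ — between /t/ and /z/, in an unstressed syllable — surfaces as [ə] (rule 1).
/z/ stays [z].
/r/ (between /z/ and /e/) fails the environment for rule 2, so it stays [r].
/e/ (between /r/ and /f/) occurs in an unstressed syllable → [ə] by rule 1.
/f/ — not in any rule's target class → [f].
/u/ — between /f/ and /r/; rule 1 does not apply here → [u].
/r/ (between /u/ and /e/): between two vowels, so rule 2 applies → [ɾ].
/e/ meets the environment for rule 1 (in an unstressed syllable) → [ə].
/ʃ/ stays [ʃ].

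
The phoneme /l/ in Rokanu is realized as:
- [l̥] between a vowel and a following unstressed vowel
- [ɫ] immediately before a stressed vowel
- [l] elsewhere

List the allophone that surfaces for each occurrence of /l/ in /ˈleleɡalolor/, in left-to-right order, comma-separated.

Occurrence 1 (position 1): immediately before a stressed vowel → [ɫ].
Occurrence 2 (position 3): between a vowel and a following unstressed vowel → [l̥].
Occurrence 3 (position 7): between a vowel and a following unstressed vowel → [l̥].
Occurrence 4 (position 9): between a vowel and a following unstressed vowel → [l̥].

[ɫ], [l̥], [l̥], [l̥]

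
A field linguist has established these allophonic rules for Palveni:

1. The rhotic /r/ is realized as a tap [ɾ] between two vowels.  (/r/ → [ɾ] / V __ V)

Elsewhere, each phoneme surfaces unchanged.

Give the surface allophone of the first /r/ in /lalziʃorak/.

Rule 1 applies to /r/ (between /o/ and /a/: between two vowels) → [ɾ].

[ɾ]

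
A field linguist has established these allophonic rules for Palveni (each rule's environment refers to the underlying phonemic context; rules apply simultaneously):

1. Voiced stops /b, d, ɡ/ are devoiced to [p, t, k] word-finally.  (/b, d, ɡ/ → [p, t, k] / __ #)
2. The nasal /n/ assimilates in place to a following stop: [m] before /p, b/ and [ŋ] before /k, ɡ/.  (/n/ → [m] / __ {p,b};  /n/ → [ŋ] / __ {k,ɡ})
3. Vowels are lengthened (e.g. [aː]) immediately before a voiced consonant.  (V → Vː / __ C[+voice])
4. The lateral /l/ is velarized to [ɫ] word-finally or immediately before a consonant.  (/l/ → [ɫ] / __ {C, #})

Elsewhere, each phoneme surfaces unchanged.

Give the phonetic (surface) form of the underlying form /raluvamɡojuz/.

[raːluːvaːmɡoːjuːz]

/r/ (word-initial) is unaffected → [r].
/a/ meets the environment for rule 3 (before a voiced consonant) → [aː].
/l/ (between /a/ and /u/) is in the target of rule 4 but the environment (word-finally or immediately before a consonant) is not met → [l].
/u/ (between /l/ and /v/): before a voiced consonant, so rule 3 applies → [uː].
/v/ (between /u/ and /a/): no rule targets it → [v].
/a/ (between /v/ and /m/) occurs before a voiced consonant → [aː] by rule 3.
/m/ (between /a/ and /ɡ/): no rule targets it → [m].
/ɡ/ — between /m/ and /o/; rule 1 does not apply here → [ɡ].
/o/ — between /ɡ/ and /j/, before a voiced consonant — surfaces as [oː] (rule 3).
/j/ (between /o/ and /u/): no rule targets it → [j].
/u/ (between /j/ and /z/): before a voiced consonant, so rule 3 applies → [uː].
/z/ (word-final): no rule targets it → [z].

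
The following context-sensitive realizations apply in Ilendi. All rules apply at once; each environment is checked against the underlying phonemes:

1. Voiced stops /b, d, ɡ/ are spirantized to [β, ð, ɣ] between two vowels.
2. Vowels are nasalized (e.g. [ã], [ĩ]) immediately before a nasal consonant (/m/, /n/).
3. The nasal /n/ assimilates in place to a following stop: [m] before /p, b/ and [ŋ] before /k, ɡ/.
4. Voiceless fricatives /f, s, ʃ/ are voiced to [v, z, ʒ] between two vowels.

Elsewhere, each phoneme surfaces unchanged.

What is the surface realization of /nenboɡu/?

/n/ (word-initial) fails the environment for rule 3, so it stays [n].
/e/ (between /n/ and /n/): before a nasal consonant, so rule 2 applies → [ẽ].
Rule 3 applies to /n/ (between /e/ and /b/: before a labial or velar stop) → [m].
/b/ (between /n/ and /o/) fails the environment for rule 1, so it stays [b].
/o/ (between /b/ and /ɡ/): rule 2 targets it, but not before a nasal consonant → unchanged [o].
Rule 1 applies to /ɡ/ (between /o/ and /u/: between two vowels) → [ɣ].
/u/ (word-final) fails the environment for rule 2, so it stays [u].

[nẽmboɣu]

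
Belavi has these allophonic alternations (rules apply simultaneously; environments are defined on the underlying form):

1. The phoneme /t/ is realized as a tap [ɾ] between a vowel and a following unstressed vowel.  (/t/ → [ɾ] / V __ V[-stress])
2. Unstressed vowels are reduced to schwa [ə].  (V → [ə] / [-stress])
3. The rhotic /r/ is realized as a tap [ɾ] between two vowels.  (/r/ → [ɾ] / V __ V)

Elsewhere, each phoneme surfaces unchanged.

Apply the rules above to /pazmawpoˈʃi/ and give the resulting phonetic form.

/p/ (word-initial): no rule targets it → [p].
Rule 2 applies to /a/ (between /p/ and /z/: in an unstressed syllable) → [ə].
/z/ (between /a/ and /m/): no rule targets it → [z].
/m/ (between /z/ and /a/): no rule targets it → [m].
/a/ (between /m/ and /w/) occurs in an unstressed syllable → [ə] by rule 2.
/w/ (between /a/ and /p/) is unaffected → [w].
/p/ — not in any rule's target class → [p].
/o/ (between /p/ and /ʃ/) occurs in an unstressed syllable → [ə] by rule 2.
/ʃ/ stays [ʃ].
/i/ (word-final): rule 2 targets it, but not in an unstressed syllable → unchanged [i].

[pəzməwpəˈʃi]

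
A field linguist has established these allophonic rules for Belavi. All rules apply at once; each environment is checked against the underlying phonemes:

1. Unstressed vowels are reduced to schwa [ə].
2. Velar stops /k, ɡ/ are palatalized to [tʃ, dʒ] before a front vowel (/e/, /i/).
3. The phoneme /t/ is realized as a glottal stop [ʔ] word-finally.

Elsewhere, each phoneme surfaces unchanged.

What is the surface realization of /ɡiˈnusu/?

[dʒəˈnusə]

/ɡ/ (word-initial) occurs before a front vowel → [dʒ] by rule 2.
Rule 1 applies to /i/ (between /ɡ/ and /n/: in an unstressed syllable) → [ə].
/u/ (between /n/ and /s/) is in the target of rule 1 but the environment (in an unstressed syllable) is not met → [u].
Rule 1 applies to /u/ (word-final: in an unstressed syllable) → [ə].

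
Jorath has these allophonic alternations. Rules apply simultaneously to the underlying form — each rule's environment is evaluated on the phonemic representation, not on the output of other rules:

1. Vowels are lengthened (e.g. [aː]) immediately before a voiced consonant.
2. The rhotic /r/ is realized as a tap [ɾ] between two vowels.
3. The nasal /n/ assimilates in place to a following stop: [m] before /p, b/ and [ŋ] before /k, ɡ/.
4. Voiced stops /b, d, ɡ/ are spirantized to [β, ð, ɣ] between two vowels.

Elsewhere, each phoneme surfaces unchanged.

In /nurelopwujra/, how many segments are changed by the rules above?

Segments that undergo a rule: /u/ → [uː] (rule 1); /r/ → [ɾ] (rule 2); /e/ → [eː] (rule 1); /u/ → [uː] (rule 1).
All other segments surface unchanged.

4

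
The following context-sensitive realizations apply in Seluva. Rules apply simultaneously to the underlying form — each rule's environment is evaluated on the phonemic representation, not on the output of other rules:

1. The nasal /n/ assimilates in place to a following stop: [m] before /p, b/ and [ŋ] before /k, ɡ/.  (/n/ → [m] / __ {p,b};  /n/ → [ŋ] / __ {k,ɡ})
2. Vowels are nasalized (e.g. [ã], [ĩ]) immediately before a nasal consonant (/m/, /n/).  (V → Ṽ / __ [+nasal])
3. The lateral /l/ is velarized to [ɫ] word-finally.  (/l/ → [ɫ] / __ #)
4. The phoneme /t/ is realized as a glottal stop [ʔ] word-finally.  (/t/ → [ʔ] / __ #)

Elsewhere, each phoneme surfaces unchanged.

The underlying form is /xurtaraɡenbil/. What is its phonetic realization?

[xurtaraɡẽmbiɫ]

/x/ — not in any rule's target class → [x].
/u/ (between /x/ and /r/) is in the target of rule 2 but the environment (before a nasal consonant) is not met → [u].
/r/ — not in any rule's target class → [r].
/t/ (between /r/ and /a/) fails the environment for rule 4, so it stays [t].
/a/ (between /t/ and /r/) fails the environment for rule 2, so it stays [a].
/r/ (between /a/ and /a/): no rule targets it → [r].
/a/ (between /r/ and /ɡ/): rule 2 targets it, but not before a nasal consonant → unchanged [a].
/ɡ/ — not in any rule's target class → [ɡ].
/e/ — between /ɡ/ and /n/, before a nasal consonant — surfaces as [ẽ] (rule 2).
/n/ (between /e/ and /b/): before a labial or velar stop, so rule 1 applies → [m].
/b/ stays [b].
/i/ (between /b/ and /l/): rule 2 targets it, but not before a nasal consonant → unchanged [i].
/l/ meets the environment for rule 3 (word-finally) → [ɫ].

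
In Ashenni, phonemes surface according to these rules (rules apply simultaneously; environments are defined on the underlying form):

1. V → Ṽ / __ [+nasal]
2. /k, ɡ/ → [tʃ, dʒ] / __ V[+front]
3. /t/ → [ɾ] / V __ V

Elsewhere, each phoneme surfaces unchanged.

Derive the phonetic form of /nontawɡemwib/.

/n/ (word-initial): no rule targets it → [n].
/o/ (between /n/ and /n/) occurs before a nasal consonant → [õ] by rule 1.
/n/ — not in any rule's target class → [n].
/t/ (between /n/ and /a/) fails the environment for rule 3, so it stays [t].
/a/ (between /t/ and /w/) fails the environment for rule 1, so it stays [a].
/w/ (between /a/ and /ɡ/): no rule targets it → [w].
/ɡ/ — between /w/ and /e/, before a front vowel — surfaces as [dʒ] (rule 2).
/e/ (between /ɡ/ and /m/) occurs before a nasal consonant → [ẽ] by rule 1.
/m/ — not in any rule's target class → [m].
/w/ — not in any rule's target class → [w].
/i/ (between /w/ and /b/) fails the environment for rule 1, so it stays [i].
/b/ (word-final) is unaffected → [b].

[nõntawdʒẽmwib]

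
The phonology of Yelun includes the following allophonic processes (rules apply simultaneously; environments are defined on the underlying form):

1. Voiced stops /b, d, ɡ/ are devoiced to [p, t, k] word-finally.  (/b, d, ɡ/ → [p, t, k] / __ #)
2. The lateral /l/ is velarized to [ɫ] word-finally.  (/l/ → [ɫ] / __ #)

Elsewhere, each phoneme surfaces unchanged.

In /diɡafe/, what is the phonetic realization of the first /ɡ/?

[ɡ]

/ɡ/ (between /i/ and /a/): rule 1 targets it, but not word-finally → unchanged [ɡ].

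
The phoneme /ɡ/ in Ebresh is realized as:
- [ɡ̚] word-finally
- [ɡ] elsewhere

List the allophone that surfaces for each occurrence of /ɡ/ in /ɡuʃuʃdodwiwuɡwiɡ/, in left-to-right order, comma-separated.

[ɡ], [ɡ], [ɡ̚]

Occurrence 1 (position 1): no conditioning environment matches → elsewhere allophone [ɡ].
Occurrence 2 (position 13): no conditioning environment matches → elsewhere allophone [ɡ].
Occurrence 3 (position 16): word-finally → [ɡ̚].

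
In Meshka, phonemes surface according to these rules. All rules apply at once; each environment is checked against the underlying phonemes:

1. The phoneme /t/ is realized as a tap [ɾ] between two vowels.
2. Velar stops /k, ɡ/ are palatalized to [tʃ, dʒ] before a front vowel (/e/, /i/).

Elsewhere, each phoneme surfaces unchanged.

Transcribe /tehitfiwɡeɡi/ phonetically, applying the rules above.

[tehitfiwdʒedʒi]

/t/ — word-initial; rule 1 does not apply here → [t].
/e/ stays [e].
/h/ (between /e/ and /i/) is unaffected → [h].
/i/ (between /h/ and /t/) is unaffected → [i].
/t/ — between /i/ and /f/; rule 1 does not apply here → [t].
/f/ — not in any rule's target class → [f].
/i/ — not in any rule's target class → [i].
/w/ (between /i/ and /ɡ/) is unaffected → [w].
/ɡ/ (between /w/ and /e/) occurs before a front vowel → [dʒ] by rule 2.
/e/ — not in any rule's target class → [e].
/ɡ/ — between /e/ and /i/, before a front vowel — surfaces as [dʒ] (rule 2).
/i/ (word-final) is unaffected → [i].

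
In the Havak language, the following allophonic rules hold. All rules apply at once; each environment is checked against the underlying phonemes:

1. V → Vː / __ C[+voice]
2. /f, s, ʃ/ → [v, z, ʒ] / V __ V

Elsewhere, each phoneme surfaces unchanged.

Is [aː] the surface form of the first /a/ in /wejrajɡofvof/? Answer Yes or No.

/a/ — between /r/ and /j/, before a voiced consonant — surfaces as [aː] (rule 1).
The actual realization is [aː], which matches [aː].

Yes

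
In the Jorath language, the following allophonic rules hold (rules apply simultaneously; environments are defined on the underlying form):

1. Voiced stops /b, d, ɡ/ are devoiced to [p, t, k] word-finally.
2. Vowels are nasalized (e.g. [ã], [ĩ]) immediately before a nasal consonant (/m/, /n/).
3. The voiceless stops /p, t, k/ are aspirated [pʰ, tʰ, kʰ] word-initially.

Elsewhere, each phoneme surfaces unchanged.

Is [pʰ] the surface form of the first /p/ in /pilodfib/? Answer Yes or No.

Yes

/p/ — word-initial, word-initially — surfaces as [pʰ] (rule 3).
The actual realization is [pʰ], which matches [pʰ].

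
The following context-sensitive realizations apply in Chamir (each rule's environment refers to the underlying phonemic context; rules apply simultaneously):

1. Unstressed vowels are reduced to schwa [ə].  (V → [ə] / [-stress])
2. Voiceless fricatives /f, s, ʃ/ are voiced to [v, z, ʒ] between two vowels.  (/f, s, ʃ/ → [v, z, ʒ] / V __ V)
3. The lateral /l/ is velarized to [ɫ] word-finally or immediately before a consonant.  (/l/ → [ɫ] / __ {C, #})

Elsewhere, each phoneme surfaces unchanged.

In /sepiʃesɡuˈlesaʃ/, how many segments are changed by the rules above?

7

Segments that undergo a rule: /e/ → [ə] (rule 1); /i/ → [ə] (rule 1); /ʃ/ → [ʒ] (rule 2); /e/ → [ə] (rule 1); /u/ → [ə] (rule 1); /s/ → [z] (rule 2); /a/ → [ə] (rule 1).
All other segments surface unchanged.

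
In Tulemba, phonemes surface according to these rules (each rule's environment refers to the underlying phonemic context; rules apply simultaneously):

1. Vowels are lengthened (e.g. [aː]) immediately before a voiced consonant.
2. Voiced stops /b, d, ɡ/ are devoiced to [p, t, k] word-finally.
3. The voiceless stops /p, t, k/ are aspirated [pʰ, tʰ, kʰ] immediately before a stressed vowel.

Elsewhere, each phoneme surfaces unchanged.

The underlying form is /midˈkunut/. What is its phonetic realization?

/m/ (word-initial): no rule targets it → [m].
/i/ — between /m/ and /d/, before a voiced consonant — surfaces as [iː] (rule 1).
/d/ (between /i/ and /k/) is in the target of rule 2 but the environment (word-finally) is not met → [d].
/k/ (between /d/ and /u/) occurs immediately before a stressed vowel → [kʰ] by rule 3.
/u/ — between /k/ and /n/, before a voiced consonant — surfaces as [uː] (rule 1).
/n/ (between /u/ and /u/): no rule targets it → [n].
/u/ — between /n/ and /t/; rule 1 does not apply here → [u].
/t/ (word-final) is in the target of rule 3 but the environment (immediately before a stressed vowel) is not met → [t].

[miːdˈkʰuːnut]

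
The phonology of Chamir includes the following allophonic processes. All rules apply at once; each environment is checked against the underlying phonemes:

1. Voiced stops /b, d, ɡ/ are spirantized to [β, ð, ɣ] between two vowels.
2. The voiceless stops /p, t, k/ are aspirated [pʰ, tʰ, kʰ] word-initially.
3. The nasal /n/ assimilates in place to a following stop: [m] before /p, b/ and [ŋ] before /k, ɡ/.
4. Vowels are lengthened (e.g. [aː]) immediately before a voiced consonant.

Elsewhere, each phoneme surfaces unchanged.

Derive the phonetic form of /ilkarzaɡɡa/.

/i/ meets the environment for rule 4 (before a voiced consonant) → [iː].
/l/ — not in any rule's target class → [l].
/k/ (between /l/ and /a/): rule 2 targets it, but not word-initially → unchanged [k].
/a/ (between /k/ and /r/): before a voiced consonant, so rule 4 applies → [aː].
/r/ stays [r].
/z/ stays [z].
Rule 4 applies to /a/ (between /z/ and /ɡ/: before a voiced consonant) → [aː].
/ɡ/ (between /a/ and /ɡ/) fails the environment for rule 1, so it stays [ɡ].
/ɡ/ (between /ɡ/ and /a/) fails the environment for rule 1, so it stays [ɡ].
/a/ (word-final): rule 4 targets it, but not before a voiced consonant → unchanged [a].

[iːlkaːrzaːɡɡa]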